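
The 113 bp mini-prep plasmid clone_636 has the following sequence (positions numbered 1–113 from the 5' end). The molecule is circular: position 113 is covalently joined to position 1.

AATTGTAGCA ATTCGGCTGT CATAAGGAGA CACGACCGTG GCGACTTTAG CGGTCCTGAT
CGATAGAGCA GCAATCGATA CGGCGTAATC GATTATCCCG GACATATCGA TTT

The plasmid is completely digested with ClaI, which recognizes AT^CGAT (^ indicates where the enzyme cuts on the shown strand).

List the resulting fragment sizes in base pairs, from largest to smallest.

ClaI sites (ATCGAT) start at positions 59, 74, 88, 106.
ClaI cuts after base 2 of each site, so after positions 60, 75, 89, 107.
Circular molecule, 4 cuts → 4 fragments:
  61–75 → 15 bp
  76–89 → 14 bp
  90–107 → 18 bp
  108–113 then 1–60 → 6 + 60 = 66 bp
Sorted largest to smallest: 66, 18, 15, 14 bp.

66, 18, 15, 14 bp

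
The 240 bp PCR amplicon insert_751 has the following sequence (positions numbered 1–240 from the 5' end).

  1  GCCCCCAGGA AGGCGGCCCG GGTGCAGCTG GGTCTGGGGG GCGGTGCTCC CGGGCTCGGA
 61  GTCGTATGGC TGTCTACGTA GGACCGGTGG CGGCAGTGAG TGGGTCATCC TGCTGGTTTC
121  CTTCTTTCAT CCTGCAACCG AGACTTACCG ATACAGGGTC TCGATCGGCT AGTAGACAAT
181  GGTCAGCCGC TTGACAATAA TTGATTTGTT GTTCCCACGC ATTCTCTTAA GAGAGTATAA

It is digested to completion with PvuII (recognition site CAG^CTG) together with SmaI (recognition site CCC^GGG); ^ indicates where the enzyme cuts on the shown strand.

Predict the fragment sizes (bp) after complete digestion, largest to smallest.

189, 24, 19, 8 bp

The PvuII site (CAGCTG) starts at position 25.
PvuII cuts after base 3 of each site, so after position 27.
SmaI sites (CCCGGG) start at positions 17, 49.
SmaI cuts after base 3 of each site, so after positions 19, 51.
Combined cut positions: 19, 27, 51.
Linear molecule, 3 cuts → 4 fragments:
  1–19 → 19 bp
  20–27 → 8 bp
  28–51 → 24 bp
  52–240 → 189 bp
Sorted largest to smallest: 189, 24, 19, 8 bp.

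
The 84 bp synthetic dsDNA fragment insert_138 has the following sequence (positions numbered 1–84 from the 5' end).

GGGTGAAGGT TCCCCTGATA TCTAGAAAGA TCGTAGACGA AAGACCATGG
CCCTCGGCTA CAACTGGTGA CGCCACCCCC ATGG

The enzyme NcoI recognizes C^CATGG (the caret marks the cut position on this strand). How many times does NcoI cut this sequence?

CCATGG occurs starting at positions 45, 79.
NcoI cuts at 2 sites.

2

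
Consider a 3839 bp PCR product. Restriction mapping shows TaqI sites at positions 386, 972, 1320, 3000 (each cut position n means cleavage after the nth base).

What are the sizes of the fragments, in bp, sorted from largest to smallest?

1680, 839, 586, 386, 348 bp

Linear molecule, 4 cuts → 5 fragments:
  386 − 0 = 386 bp
  972 − 386 = 586 bp
  1320 − 972 = 348 bp
  3000 − 1320 = 1680 bp
  3839 − 3000 = 839 bp
Sorted largest to smallest: 1680, 839, 586, 386, 348 bp.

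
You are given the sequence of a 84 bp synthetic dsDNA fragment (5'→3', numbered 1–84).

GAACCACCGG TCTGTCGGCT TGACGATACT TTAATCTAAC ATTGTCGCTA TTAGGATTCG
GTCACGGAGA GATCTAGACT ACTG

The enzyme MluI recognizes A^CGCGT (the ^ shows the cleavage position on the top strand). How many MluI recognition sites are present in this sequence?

No occurrence of ACGCGT is present in the sequence.
MluI does not cut: 0 sites.

0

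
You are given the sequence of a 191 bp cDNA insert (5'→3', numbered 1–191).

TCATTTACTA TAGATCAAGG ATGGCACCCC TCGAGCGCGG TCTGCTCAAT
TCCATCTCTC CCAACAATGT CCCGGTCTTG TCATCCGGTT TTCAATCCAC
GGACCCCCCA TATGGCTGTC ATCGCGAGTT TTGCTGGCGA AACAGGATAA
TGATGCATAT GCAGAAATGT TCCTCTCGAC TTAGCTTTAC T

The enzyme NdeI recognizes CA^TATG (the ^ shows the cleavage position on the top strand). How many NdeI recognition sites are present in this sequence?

CATATG occurs starting at positions 109, 156.
NdeI cuts at 2 sites.

2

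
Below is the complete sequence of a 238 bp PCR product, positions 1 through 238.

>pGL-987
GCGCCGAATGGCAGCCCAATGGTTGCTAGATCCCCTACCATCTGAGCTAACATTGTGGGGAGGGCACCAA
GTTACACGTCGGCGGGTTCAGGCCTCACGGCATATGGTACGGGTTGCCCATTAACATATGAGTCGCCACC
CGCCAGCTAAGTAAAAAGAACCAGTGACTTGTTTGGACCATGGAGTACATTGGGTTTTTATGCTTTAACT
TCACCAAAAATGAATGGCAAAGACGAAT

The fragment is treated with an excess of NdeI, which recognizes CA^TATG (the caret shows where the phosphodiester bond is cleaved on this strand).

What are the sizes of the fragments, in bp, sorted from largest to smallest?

NdeI sites (CATATG) start at positions 101, 125.
NdeI cuts after base 2 of each site, so after positions 102, 126.
Linear molecule, 2 cuts → 3 fragments:
  1–102 → 102 bp
  103–126 → 24 bp
  127–238 → 112 bp
Sorted largest to smallest: 112, 102, 24 bp.

112, 102, 24 bp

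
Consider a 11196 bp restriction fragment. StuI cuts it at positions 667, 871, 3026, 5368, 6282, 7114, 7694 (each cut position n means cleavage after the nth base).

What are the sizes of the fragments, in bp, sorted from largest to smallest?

3502, 2342, 2155, 914, 832, 667, 580, 204 bp

Linear molecule, 7 cuts → 8 fragments:
  667 − 0 = 667 bp
  871 − 667 = 204 bp
  3026 − 871 = 2155 bp
  5368 − 3026 = 2342 bp
  6282 − 5368 = 914 bp
  7114 − 6282 = 832 bp
  7694 − 7114 = 580 bp
  11196 − 7694 = 3502 bp
Sorted largest to smallest: 3502, 2342, 2155, 914, 832, 667, 580, 204 bp.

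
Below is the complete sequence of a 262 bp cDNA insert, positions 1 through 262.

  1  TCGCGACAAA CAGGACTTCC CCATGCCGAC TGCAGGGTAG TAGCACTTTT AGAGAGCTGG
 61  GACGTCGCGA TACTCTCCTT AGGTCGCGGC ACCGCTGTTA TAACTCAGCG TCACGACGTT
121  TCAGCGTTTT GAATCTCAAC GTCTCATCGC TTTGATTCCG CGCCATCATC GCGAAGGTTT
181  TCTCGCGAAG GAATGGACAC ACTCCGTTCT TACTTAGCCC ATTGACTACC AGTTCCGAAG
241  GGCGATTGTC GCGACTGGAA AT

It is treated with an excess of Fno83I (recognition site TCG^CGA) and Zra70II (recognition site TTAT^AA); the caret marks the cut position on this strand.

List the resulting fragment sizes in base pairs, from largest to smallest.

Fno83I sites (TCGCGA) start at positions 1, 65, 169, 183, 249.
Fno83I cuts after base 3 of each site, so after positions 3, 67, 171, 185, 251.
The Zra70II site (TTATAA) starts at position 98.
Zra70II cuts after base 4 of each site, so after position 101.
Combined cut positions: 3, 67, 101, 171, 185, 251.
Linear molecule, 6 cuts → 7 fragments:
  1–3 → 3 bp
  4–67 → 64 bp
  68–101 → 34 bp
  102–171 → 70 bp
  172–185 → 14 bp
  186–251 → 66 bp
  252–262 → 11 bp
Sorted largest to smallest: 70, 66, 64, 34, 14, 11, 3 bp.

70, 66, 64, 34, 14, 11, 3 bp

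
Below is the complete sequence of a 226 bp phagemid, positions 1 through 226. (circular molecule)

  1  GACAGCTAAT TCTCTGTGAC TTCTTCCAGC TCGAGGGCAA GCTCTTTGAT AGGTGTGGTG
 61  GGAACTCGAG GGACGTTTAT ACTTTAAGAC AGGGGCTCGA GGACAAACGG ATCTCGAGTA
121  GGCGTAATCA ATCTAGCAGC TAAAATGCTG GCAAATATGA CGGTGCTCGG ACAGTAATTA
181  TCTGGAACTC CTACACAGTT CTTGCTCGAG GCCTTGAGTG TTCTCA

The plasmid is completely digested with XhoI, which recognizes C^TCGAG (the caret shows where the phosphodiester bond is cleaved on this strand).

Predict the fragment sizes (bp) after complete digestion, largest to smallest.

92, 51, 35, 31, 17 bp

XhoI sites (CTCGAG) start at positions 30, 65, 96, 113, 205.
XhoI cuts after the first base of each site, so after positions 30, 65, 96, 113, 205.
Circular molecule, 5 cuts → 5 fragments:
  31–65 → 35 bp
  66–96 → 31 bp
  97–113 → 17 bp
  114–205 → 92 bp
  206–226 then 1–30 → 21 + 30 = 51 bp
Sorted largest to smallest: 92, 51, 35, 31, 17 bp.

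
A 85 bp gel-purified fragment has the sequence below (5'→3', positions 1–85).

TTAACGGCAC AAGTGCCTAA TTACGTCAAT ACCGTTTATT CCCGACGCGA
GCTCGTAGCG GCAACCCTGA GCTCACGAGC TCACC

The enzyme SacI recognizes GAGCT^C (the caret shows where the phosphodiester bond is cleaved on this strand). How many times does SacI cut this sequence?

GAGCTC occurs starting at positions 49, 69, 77.
SacI cuts at 3 sites.

3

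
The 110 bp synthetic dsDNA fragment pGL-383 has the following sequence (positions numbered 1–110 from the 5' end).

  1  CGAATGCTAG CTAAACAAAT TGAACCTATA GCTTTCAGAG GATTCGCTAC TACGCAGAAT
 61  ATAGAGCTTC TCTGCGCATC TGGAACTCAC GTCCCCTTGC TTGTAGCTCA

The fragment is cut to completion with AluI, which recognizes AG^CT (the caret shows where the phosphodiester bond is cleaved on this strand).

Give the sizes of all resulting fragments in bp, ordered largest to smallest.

AluI sites (AGCT) start at positions 9, 30, 65, 105.
AluI cuts after base 2 of each site, so after positions 10, 31, 66, 106.
Linear molecule, 4 cuts → 5 fragments:
  1–10 → 10 bp
  11–31 → 21 bp
  32–66 → 35 bp
  67–106 → 40 bp
  107–110 → 4 bp
Sorted largest to smallest: 40, 35, 21, 10, 4 bp.

40, 35, 21, 10, 4 bp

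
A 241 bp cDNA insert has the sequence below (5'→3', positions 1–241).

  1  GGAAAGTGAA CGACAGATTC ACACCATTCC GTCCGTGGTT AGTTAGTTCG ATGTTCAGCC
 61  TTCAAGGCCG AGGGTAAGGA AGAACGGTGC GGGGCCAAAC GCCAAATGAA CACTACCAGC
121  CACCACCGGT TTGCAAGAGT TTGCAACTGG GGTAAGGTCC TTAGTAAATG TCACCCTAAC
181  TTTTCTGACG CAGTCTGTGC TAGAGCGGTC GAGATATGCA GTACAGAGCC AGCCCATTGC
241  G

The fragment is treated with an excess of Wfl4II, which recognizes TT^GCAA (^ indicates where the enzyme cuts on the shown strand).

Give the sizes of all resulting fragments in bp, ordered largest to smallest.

Wfl4II sites (TTGCAA) start at positions 131, 141.
Wfl4II cuts after base 2 of each site, so after positions 132, 142.
Linear molecule, 2 cuts → 3 fragments:
  1–132 → 132 bp
  133–142 → 10 bp
  143–241 → 99 bp
Sorted largest to smallest: 132, 99, 10 bp.

132, 99, 10 bp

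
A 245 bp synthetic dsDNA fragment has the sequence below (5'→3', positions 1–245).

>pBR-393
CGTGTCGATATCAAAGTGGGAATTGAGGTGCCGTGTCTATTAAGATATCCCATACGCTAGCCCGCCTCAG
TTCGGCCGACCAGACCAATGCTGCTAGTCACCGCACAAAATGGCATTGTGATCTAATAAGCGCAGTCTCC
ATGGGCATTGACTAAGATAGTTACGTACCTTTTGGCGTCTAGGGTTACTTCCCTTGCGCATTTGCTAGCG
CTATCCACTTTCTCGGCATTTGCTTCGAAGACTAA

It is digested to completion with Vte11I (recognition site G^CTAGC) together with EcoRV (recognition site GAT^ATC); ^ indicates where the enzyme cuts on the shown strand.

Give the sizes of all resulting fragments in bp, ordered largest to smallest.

148, 41, 37, 10, 9 bp

Vte11I sites (GCTAGC) start at positions 56, 204.
Vte11I cuts after the first base of each site, so after positions 56, 204.
EcoRV sites (GATATC) start at positions 7, 44.
EcoRV cuts after base 3 of each site, so after positions 9, 46.
Combined cut positions: 9, 46, 56, 204.
Linear molecule, 4 cuts → 5 fragments:
  1–9 → 9 bp
  10–46 → 37 bp
  47–56 → 10 bp
  57–204 → 148 bp
  205–245 → 41 bp
Sorted largest to smallest: 148, 41, 37, 10, 9 bp.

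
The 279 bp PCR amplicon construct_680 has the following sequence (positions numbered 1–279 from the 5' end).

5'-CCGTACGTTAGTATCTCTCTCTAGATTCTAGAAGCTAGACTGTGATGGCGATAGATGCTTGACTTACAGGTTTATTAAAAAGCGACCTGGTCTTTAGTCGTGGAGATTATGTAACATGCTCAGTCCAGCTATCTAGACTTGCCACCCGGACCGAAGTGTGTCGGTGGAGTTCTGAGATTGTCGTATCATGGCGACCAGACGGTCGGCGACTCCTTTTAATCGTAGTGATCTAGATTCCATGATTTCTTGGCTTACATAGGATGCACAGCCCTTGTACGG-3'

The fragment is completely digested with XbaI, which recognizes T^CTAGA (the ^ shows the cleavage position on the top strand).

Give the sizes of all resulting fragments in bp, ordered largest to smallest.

105, 97, 50, 20, 7 bp

XbaI sites (TCTAGA) start at positions 20, 27, 132, 229.
XbaI cuts after the first base of each site, so after positions 20, 27, 132, 229.
Linear molecule, 4 cuts → 5 fragments:
  1–20 → 20 bp
  21–27 → 7 bp
  28–132 → 105 bp
  133–229 → 97 bp
  230–279 → 50 bp
Sorted largest to smallest: 105, 97, 50, 20, 7 bp.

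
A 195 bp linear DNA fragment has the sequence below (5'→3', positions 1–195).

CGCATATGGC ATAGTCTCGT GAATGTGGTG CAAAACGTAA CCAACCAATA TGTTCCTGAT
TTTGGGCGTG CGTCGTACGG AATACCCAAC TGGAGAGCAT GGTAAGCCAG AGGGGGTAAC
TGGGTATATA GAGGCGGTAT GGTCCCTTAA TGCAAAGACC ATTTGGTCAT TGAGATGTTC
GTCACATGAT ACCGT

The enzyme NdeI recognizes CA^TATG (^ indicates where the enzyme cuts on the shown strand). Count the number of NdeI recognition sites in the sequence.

CATATG occurs starting at position 3.
NdeI cuts at 1 site.

1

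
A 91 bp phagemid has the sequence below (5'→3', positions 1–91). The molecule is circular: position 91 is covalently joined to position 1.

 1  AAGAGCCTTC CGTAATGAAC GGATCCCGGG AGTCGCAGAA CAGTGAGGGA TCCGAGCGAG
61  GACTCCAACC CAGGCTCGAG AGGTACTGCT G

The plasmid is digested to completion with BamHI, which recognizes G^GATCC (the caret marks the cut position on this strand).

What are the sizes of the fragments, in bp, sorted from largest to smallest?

BamHI sites (GGATCC) start at positions 21, 48.
BamHI cuts after the first base of each site, so after positions 21, 48.
Circular molecule, 2 cuts → 2 fragments:
  22–48 → 27 bp
  49–91 then 1–21 → 43 + 21 = 64 bp
Sorted largest to smallest: 64, 27 bp.

64, 27 bp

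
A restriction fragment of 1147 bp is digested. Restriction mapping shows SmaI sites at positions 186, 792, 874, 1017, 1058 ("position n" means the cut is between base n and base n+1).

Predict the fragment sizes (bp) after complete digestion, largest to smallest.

606, 186, 143, 89, 82, 41 bp

Linear molecule, 5 cuts → 6 fragments:
  186 − 0 = 186 bp
  792 − 186 = 606 bp
  874 − 792 = 82 bp
  1017 − 874 = 143 bp
  1058 − 1017 = 41 bp
  1147 − 1058 = 89 bp
Sorted largest to smallest: 606, 186, 143, 89, 82, 41 bp.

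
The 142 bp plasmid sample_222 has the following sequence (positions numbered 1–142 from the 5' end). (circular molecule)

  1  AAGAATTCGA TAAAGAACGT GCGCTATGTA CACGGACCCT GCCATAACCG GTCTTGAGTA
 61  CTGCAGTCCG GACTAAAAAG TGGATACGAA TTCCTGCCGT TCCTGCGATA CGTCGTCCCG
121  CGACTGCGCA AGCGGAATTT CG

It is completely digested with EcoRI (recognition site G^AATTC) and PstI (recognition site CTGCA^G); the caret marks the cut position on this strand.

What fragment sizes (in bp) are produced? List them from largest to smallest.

EcoRI sites (GAATTC) start at positions 3, 88.
EcoRI cuts after the first base of each site, so after positions 3, 88.
The PstI site (CTGCAG) starts at position 61.
PstI cuts after base 5 of each site (before the last base), so after position 65.
Combined cut positions: 3, 65, 88.
Circular molecule, 3 cuts → 3 fragments:
  4–65 → 62 bp
  66–88 → 23 bp
  89–142 then 1–3 → 54 + 3 = 57 bp
Sorted largest to smallest: 62, 57, 23 bp.

62, 57, 23 bp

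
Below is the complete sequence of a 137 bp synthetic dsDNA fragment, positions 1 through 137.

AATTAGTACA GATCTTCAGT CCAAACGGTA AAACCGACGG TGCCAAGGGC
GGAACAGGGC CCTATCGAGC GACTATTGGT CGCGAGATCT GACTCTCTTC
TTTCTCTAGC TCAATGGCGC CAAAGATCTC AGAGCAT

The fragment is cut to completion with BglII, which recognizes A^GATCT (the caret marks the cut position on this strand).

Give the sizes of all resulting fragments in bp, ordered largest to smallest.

BglII sites (AGATCT) start at positions 10, 85, 124.
BglII cuts after the first base of each site, so after positions 10, 85, 124.
Linear molecule, 3 cuts → 4 fragments:
  1–10 → 10 bp
  11–85 → 75 bp
  86–124 → 39 bp
  125–137 → 13 bp
Sorted largest to smallest: 75, 39, 13, 10 bp.

75, 39, 13, 10 bp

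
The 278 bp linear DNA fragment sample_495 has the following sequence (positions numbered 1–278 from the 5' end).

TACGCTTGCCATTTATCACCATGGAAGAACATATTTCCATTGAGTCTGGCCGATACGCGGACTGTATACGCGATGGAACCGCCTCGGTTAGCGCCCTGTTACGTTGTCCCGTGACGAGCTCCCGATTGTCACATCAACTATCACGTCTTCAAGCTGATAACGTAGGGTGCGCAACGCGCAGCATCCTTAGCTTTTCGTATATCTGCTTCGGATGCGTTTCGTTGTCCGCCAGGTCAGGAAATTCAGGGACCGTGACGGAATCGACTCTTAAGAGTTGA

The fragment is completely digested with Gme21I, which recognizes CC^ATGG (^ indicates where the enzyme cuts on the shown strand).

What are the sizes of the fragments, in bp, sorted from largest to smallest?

The Gme21I site (CCATGG) starts at position 19.
Gme21I cuts after base 2 of each site, so after position 20.
Linear molecule, 1 cut → 2 fragments:
  1–20 → 20 bp
  21–278 → 258 bp
Sorted largest to smallest: 258, 20 bp.

258, 20 bp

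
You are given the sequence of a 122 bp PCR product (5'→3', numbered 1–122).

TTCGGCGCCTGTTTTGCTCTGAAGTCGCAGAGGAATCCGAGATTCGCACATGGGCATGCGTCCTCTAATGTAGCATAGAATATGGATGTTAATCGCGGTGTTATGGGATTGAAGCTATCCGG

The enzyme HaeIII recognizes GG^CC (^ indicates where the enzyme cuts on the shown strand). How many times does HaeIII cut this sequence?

0

No occurrence of GGCC is present in the sequence.
HaeIII does not cut: 0 sites.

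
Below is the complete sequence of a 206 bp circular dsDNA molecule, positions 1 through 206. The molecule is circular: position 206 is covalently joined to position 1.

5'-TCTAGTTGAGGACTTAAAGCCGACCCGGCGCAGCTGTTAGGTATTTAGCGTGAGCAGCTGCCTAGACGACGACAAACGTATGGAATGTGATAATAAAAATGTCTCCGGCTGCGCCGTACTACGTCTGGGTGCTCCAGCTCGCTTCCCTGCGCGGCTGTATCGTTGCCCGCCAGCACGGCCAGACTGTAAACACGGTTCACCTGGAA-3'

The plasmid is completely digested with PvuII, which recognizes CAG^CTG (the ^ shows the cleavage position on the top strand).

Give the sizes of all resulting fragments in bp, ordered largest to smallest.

182, 24 bp

PvuII sites (CAGCTG) start at positions 31, 55.
PvuII cuts after base 3 of each site, so after positions 33, 57.
Circular molecule, 2 cuts → 2 fragments:
  34–57 → 24 bp
  58–206 then 1–33 → 149 + 33 = 182 bp
Sorted largest to smallest: 182, 24 bp.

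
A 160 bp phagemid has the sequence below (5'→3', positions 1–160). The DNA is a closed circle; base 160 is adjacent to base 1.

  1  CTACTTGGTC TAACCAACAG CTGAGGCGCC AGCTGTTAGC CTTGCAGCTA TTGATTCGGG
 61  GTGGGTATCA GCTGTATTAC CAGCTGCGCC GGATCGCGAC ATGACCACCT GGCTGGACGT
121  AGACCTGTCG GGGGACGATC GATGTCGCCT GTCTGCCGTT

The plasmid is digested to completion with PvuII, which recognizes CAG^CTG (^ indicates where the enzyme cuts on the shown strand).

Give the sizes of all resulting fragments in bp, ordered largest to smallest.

97, 39, 12, 12 bp

PvuII sites (CAGCTG) start at positions 18, 30, 69, 81.
PvuII cuts after base 3 of each site, so after positions 20, 32, 71, 83.
Circular molecule, 4 cuts → 4 fragments:
  21–32 → 12 bp
  33–71 → 39 bp
  72–83 → 12 bp
  84–160 then 1–20 → 77 + 20 = 97 bp
Sorted largest to smallest: 97, 39, 12, 12 bp.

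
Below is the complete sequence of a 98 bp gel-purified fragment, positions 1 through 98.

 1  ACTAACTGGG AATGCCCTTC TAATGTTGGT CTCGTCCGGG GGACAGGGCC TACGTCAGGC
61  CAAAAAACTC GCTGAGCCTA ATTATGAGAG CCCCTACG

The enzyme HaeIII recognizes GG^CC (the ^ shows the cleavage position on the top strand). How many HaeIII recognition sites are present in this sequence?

GGCC occurs starting at positions 47, 58.
HaeIII cuts at 2 sites.

2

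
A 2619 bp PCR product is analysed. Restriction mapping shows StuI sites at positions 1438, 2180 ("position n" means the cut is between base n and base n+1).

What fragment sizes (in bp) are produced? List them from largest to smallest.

1438, 742, 439 bp

Linear molecule, 2 cuts → 3 fragments:
  1438 − 0 = 1438 bp
  2180 − 1438 = 742 bp
  2619 − 2180 = 439 bp
Sorted largest to smallest: 1438, 742, 439 bp.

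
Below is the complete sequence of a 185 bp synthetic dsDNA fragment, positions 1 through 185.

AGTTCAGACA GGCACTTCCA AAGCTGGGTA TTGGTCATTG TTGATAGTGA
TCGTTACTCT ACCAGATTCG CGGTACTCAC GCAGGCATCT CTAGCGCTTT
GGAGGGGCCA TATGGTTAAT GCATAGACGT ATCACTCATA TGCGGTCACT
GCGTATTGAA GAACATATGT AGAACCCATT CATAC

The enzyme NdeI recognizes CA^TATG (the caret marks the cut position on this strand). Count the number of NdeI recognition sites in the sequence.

3

CATATG occurs starting at positions 109, 137, 164.
NdeI cuts at 3 sites.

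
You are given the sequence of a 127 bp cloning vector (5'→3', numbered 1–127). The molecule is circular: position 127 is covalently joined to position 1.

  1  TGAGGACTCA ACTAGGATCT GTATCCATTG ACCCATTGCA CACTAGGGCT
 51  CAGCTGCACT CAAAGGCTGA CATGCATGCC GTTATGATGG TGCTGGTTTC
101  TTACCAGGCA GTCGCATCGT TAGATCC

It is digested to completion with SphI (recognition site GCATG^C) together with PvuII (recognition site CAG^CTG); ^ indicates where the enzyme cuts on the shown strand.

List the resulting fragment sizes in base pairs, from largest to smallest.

102, 25 bp

The SphI site (GCATGC) starts at position 74.
SphI cuts after base 5 of each site (before the last base), so after position 78.
The PvuII site (CAGCTG) starts at position 51.
PvuII cuts after base 3 of each site, so after position 53.
Combined cut positions: 53, 78.
Circular molecule, 2 cuts → 2 fragments:
  54–78 → 25 bp
  79–127 then 1–53 → 49 + 53 = 102 bp
Sorted largest to smallest: 102, 25 bp.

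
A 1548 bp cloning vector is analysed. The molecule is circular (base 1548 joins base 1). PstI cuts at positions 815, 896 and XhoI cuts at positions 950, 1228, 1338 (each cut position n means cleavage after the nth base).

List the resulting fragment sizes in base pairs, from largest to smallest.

Combined cut positions (sorted): 815, 896, 950, 1228, 1338.
Circular molecule, 5 cuts → 5 fragments:
  896 − 815 = 81 bp
  950 − 896 = 54 bp
  1228 − 950 = 278 bp
  1338 − 1228 = 110 bp
  wrap: 1548 − 1338 + 815 = 1025 bp
Sorted largest to smallest: 1025, 278, 110, 81, 54 bp.

1025, 278, 110, 81, 54 bp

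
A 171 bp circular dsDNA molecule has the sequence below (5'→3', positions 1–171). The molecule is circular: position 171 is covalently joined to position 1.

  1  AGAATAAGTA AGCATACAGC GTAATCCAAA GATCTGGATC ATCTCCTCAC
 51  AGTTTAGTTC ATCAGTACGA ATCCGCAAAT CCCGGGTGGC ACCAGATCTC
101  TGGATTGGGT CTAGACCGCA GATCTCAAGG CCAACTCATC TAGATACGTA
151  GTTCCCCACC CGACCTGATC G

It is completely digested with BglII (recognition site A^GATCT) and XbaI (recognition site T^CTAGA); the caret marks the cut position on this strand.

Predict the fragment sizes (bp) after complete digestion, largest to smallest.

BglII sites (AGATCT) start at positions 30, 94, 120.
BglII cuts after the first base of each site, so after positions 30, 94, 120.
XbaI sites (TCTAGA) start at positions 110, 139.
XbaI cuts after the first base of each site, so after positions 110, 139.
Combined cut positions: 30, 94, 110, 120, 139.
Circular molecule, 5 cuts → 5 fragments:
  31–94 → 64 bp
  95–110 → 16 bp
  111–120 → 10 bp
  121–139 → 19 bp
  140–171 then 1–30 → 32 + 30 = 62 bp
Sorted largest to smallest: 64, 62, 19, 16, 10 bp.

64, 62, 19, 16, 10 bp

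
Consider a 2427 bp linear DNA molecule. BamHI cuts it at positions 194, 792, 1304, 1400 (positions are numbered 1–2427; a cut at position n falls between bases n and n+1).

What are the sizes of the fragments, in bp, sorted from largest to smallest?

Linear molecule, 4 cuts → 5 fragments:
  194 − 0 = 194 bp
  792 − 194 = 598 bp
  1304 − 792 = 512 bp
  1400 − 1304 = 96 bp
  2427 − 1400 = 1027 bp
Sorted largest to smallest: 1027, 598, 512, 194, 96 bp.

1027, 598, 512, 194, 96 bp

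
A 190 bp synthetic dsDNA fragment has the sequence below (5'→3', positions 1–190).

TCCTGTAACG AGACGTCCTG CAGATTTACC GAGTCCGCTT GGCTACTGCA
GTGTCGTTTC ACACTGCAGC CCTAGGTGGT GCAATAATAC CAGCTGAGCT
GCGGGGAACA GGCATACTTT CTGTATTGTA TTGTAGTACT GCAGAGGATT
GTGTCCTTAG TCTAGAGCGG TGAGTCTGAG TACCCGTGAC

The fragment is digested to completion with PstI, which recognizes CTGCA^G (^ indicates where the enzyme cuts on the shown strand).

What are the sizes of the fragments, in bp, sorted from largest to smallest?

PstI sites (CTGCAG) start at positions 18, 46, 64, 139.
PstI cuts after base 5 of each site (before the last base), so after positions 22, 50, 68, 143.
Linear molecule, 4 cuts → 5 fragments:
  1–22 → 22 bp
  23–50 → 28 bp
  51–68 → 18 bp
  69–143 → 75 bp
  144–190 → 47 bp
Sorted largest to smallest: 75, 47, 28, 22, 18 bp.

75, 47, 28, 22, 18 bp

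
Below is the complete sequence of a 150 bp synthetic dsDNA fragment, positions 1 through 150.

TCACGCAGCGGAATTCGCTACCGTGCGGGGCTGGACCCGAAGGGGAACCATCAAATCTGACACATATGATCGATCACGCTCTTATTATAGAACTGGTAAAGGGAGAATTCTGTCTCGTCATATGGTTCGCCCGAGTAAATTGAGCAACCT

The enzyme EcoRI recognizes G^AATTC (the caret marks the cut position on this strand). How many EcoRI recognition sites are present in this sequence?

GAATTC occurs starting at positions 11, 105.
EcoRI cuts at 2 sites.

2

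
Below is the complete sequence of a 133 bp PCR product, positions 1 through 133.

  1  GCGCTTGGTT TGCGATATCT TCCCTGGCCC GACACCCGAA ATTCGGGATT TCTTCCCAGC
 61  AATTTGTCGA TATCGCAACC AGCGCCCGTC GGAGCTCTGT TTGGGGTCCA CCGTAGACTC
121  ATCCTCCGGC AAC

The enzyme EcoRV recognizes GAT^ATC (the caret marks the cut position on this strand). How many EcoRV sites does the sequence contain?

2

GATATC occurs starting at positions 14, 69.
EcoRV cuts at 2 sites.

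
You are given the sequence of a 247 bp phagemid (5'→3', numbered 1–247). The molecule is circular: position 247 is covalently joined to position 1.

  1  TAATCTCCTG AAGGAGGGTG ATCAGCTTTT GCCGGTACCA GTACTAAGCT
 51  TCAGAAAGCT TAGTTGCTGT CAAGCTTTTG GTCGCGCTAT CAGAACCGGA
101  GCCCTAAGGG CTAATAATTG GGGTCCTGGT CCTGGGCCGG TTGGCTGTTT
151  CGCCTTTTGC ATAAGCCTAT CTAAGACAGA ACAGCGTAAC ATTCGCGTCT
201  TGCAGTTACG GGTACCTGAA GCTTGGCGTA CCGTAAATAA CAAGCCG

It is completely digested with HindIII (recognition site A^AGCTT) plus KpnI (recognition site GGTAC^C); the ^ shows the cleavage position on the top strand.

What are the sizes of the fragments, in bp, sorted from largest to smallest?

HindIII sites (AAGCTT) start at positions 46, 56, 72, 219.
HindIII cuts after the first base of each site, so after positions 46, 56, 72, 219.
KpnI sites (GGTACC) start at positions 34, 211.
KpnI cuts after base 5 of each site (before the last base), so after positions 38, 215.
Combined cut positions: 38, 46, 56, 72, 215, 219.
Circular molecule, 6 cuts → 6 fragments:
  39–46 → 8 bp
  47–56 → 10 bp
  57–72 → 16 bp
  73–215 → 143 bp
  216–219 → 4 bp
  220–247 then 1–38 → 28 + 38 = 66 bp
Sorted largest to smallest: 143, 66, 16, 10, 8, 4 bp.

143, 66, 16, 10, 8, 4 bp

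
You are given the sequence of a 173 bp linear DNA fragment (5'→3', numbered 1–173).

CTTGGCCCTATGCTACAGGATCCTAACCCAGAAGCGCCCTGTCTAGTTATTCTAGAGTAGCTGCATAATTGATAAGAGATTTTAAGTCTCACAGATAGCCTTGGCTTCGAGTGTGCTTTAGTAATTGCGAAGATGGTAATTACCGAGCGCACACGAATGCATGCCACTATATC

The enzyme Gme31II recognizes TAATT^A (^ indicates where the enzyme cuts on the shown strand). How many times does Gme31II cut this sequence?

TAATTA occurs starting at position 137.
Gme31II cuts at 1 site.

1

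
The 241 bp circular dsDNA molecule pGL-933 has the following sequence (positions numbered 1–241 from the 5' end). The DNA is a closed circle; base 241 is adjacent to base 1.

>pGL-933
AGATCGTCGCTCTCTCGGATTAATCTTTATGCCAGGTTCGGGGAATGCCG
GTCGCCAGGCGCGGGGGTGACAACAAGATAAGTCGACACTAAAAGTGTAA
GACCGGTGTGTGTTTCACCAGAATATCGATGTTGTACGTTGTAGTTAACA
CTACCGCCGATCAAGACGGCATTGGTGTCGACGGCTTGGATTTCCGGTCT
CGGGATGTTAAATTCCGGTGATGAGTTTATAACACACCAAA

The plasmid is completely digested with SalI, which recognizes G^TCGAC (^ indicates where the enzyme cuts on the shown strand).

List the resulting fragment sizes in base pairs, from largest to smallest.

SalI sites (GTCGAC) start at positions 82, 177.
SalI cuts after the first base of each site, so after positions 82, 177.
Circular molecule, 2 cuts → 2 fragments:
  83–177 → 95 bp
  178–241 then 1–82 → 64 + 82 = 146 bp
Sorted largest to smallest: 146, 95 bp.

146, 95 bp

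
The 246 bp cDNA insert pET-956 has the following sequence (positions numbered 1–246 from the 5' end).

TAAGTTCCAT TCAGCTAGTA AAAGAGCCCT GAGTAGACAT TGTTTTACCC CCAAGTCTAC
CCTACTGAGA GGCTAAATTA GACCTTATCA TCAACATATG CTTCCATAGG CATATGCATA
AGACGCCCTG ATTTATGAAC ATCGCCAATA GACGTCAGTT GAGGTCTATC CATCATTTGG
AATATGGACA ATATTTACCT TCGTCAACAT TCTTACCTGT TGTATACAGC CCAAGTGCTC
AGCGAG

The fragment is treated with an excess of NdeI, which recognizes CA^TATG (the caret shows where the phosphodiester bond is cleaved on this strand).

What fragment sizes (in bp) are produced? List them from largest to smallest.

134, 96, 16 bp

NdeI sites (CATATG) start at positions 95, 111.
NdeI cuts after base 2 of each site, so after positions 96, 112.
Linear molecule, 2 cuts → 3 fragments:
  1–96 → 96 bp
  97–112 → 16 bp
  113–246 → 134 bp
Sorted largest to smallest: 134, 96, 16 bp.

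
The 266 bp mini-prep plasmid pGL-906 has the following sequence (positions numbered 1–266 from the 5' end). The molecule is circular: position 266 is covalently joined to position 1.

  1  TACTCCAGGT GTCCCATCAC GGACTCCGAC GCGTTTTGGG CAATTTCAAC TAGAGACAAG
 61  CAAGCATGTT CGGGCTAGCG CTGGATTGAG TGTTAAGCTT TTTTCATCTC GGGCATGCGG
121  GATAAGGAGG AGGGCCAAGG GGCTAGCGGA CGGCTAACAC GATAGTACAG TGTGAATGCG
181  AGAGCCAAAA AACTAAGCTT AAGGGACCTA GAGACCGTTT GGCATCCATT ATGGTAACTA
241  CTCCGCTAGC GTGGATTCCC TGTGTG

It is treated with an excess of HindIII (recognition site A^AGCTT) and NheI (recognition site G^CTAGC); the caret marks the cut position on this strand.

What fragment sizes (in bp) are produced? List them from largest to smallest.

95, 53, 50, 47, 21 bp

HindIII sites (AAGCTT) start at positions 95, 195.
HindIII cuts after the first base of each site, so after positions 95, 195.
NheI sites (GCTAGC) start at positions 74, 142, 245.
NheI cuts after the first base of each site, so after positions 74, 142, 245.
Combined cut positions: 74, 95, 142, 195, 245.
Circular molecule, 5 cuts → 5 fragments:
  75–95 → 21 bp
  96–142 → 47 bp
  143–195 → 53 bp
  196–245 → 50 bp
  246–266 then 1–74 → 21 + 74 = 95 bp
Sorted largest to smallest: 95, 53, 50, 47, 21 bp.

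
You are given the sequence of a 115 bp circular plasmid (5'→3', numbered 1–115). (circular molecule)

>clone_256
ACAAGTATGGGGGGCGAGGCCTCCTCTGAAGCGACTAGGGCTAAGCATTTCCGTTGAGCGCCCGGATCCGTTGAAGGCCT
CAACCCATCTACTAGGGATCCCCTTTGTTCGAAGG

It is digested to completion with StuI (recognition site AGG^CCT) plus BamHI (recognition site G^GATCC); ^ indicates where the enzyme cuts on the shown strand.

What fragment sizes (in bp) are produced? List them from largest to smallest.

45, 38, 19, 13 bp

StuI sites (AGGCCT) start at positions 17, 75.
StuI cuts after base 3 of each site, so after positions 19, 77.
BamHI sites (GGATCC) start at positions 64, 96.
BamHI cuts after the first base of each site, so after positions 64, 96.
Combined cut positions: 19, 64, 77, 96.
Circular molecule, 4 cuts → 4 fragments:
  20–64 → 45 bp
  65–77 → 13 bp
  78–96 → 19 bp
  97–115 then 1–19 → 19 + 19 = 38 bp
Sorted largest to smallest: 45, 38, 19, 13 bp.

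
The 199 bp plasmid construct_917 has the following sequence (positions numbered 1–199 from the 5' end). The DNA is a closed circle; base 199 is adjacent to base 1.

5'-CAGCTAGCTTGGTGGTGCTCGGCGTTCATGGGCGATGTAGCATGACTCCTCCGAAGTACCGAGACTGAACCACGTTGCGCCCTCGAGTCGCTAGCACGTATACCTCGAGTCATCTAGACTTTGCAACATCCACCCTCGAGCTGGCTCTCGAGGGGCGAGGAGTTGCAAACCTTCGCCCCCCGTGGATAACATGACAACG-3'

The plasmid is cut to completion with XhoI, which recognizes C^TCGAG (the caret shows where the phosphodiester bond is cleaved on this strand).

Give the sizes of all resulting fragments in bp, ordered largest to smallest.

XhoI sites (CTCGAG) start at positions 82, 104, 135, 147.
XhoI cuts after the first base of each site, so after positions 82, 104, 135, 147.
Circular molecule, 4 cuts → 4 fragments:
  83–104 → 22 bp
  105–135 → 31 bp
  136–147 → 12 bp
  148–199 then 1–82 → 52 + 82 = 134 bp
Sorted largest to smallest: 134, 31, 22, 12 bp.

134, 31, 22, 12 bp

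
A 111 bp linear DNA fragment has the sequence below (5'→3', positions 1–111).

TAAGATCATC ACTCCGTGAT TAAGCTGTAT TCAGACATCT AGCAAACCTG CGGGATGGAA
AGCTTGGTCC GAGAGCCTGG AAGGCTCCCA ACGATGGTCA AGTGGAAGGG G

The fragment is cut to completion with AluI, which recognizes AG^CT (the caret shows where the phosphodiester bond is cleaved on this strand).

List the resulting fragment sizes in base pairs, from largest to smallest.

49, 38, 24 bp

AluI sites (AGCT) start at positions 23, 61.
AluI cuts after base 2 of each site, so after positions 24, 62.
Linear molecule, 2 cuts → 3 fragments:
  1–24 → 24 bp
  25–62 → 38 bp
  63–111 → 49 bp
Sorted largest to smallest: 49, 38, 24 bp.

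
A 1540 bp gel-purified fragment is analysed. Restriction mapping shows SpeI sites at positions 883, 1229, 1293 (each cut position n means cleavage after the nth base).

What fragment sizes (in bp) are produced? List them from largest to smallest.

Linear molecule, 3 cuts → 4 fragments:
  883 − 0 = 883 bp
  1229 − 883 = 346 bp
  1293 − 1229 = 64 bp
  1540 − 1293 = 247 bp
Sorted largest to smallest: 883, 346, 247, 64 bp.

883, 346, 247, 64 bp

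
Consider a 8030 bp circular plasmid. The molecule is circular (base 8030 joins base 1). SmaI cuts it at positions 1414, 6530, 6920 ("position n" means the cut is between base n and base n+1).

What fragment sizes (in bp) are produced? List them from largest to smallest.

Circular molecule, 3 cuts → 3 fragments:
  6530 − 1414 = 5116 bp
  6920 − 6530 = 390 bp
  wrap: 8030 − 6920 + 1414 = 2524 bp
Sorted largest to smallest: 5116, 2524, 390 bp.

5116, 2524, 390 bp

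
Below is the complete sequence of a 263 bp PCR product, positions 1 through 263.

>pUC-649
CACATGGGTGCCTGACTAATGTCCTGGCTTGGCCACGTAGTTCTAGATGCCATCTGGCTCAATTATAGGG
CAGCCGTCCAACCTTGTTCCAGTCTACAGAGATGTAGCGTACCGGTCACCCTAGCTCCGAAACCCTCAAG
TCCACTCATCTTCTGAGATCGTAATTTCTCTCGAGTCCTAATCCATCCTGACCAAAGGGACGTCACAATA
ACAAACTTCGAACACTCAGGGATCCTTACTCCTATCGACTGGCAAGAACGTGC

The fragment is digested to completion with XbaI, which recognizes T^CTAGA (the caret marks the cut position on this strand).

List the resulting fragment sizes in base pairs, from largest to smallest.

The XbaI site (TCTAGA) starts at position 42.
XbaI cuts after the first base of each site, so after position 42.
Linear molecule, 1 cut → 2 fragments:
  1–42 → 42 bp
  43–263 → 221 bp
Sorted largest to smallest: 221, 42 bp.

221, 42 bp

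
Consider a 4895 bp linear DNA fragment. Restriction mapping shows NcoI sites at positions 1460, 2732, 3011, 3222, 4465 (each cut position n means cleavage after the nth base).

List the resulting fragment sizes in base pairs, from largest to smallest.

Linear molecule, 5 cuts → 6 fragments:
  1460 − 0 = 1460 bp
  2732 − 1460 = 1272 bp
  3011 − 2732 = 279 bp
  3222 − 3011 = 211 bp
  4465 − 3222 = 1243 bp
  4895 − 4465 = 430 bp
Sorted largest to smallest: 1460, 1272, 1243, 430, 279, 211 bp.

1460, 1272, 1243, 430, 279, 211 bp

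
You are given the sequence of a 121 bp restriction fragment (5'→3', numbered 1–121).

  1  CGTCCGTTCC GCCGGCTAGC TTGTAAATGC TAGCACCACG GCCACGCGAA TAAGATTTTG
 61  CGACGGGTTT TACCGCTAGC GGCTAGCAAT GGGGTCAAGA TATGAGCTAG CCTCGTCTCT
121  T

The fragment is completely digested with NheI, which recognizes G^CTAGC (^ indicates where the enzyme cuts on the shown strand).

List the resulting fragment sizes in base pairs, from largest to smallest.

NheI sites (GCTAGC) start at positions 15, 29, 75, 82, 106.
NheI cuts after the first base of each site, so after positions 15, 29, 75, 82, 106.
Linear molecule, 5 cuts → 6 fragments:
  1–15 → 15 bp
  16–29 → 14 bp
  30–75 → 46 bp
  76–82 → 7 bp
  83–106 → 24 bp
  107–121 → 15 bp
Sorted largest to smallest: 46, 24, 15, 15, 14, 7 bp.

46, 24, 15, 15, 14, 7 bp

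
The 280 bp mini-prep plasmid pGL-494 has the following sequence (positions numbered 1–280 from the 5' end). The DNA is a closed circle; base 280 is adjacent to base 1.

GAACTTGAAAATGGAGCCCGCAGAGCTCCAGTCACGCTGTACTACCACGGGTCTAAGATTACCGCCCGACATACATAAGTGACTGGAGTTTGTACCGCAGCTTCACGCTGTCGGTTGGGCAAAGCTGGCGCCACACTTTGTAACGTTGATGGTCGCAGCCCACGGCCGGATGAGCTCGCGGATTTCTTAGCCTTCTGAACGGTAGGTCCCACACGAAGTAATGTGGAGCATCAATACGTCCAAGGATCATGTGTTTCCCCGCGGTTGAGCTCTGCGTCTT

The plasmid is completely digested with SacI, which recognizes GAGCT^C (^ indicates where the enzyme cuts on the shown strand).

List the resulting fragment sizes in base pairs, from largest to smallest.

149, 95, 36 bp

SacI sites (GAGCTC) start at positions 23, 172, 267.
SacI cuts after base 5 of each site (before the last base), so after positions 27, 176, 271.
Circular molecule, 3 cuts → 3 fragments:
  28–176 → 149 bp
  177–271 → 95 bp
  272–280 then 1–27 → 9 + 27 = 36 bp
Sorted largest to smallest: 149, 95, 36 bp.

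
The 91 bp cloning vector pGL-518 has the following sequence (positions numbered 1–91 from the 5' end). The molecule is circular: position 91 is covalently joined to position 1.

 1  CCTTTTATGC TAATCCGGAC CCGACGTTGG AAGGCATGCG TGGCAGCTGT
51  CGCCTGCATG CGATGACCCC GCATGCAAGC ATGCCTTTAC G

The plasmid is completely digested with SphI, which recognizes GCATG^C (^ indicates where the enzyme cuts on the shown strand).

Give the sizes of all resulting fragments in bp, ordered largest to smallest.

46, 22, 15, 8 bp

SphI sites (GCATGC) start at positions 34, 56, 71, 79.
SphI cuts after base 5 of each site (before the last base), so after positions 38, 60, 75, 83.
Circular molecule, 4 cuts → 4 fragments:
  39–60 → 22 bp
  61–75 → 15 bp
  76–83 → 8 bp
  84–91 then 1–38 → 8 + 38 = 46 bp
Sorted largest to smallest: 46, 22, 15, 8 bp.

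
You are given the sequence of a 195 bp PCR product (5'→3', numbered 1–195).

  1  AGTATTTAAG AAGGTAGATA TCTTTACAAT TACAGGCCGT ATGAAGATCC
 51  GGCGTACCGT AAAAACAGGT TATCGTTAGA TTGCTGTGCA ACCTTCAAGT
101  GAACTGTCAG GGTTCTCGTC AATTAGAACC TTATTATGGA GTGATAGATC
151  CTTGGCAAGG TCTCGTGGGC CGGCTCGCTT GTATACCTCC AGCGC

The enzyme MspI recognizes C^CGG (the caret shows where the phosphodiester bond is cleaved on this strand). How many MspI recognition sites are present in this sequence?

2

CCGG occurs starting at positions 49, 170.
MspI cuts at 2 sites.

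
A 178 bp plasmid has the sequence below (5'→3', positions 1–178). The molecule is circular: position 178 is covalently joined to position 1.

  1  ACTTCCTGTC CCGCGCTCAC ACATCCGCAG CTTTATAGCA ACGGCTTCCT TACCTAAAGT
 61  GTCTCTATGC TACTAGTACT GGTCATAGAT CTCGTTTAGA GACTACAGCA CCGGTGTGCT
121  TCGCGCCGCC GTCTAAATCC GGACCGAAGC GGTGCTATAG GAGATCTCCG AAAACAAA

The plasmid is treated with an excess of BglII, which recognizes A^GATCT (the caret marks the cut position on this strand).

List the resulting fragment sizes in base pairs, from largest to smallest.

103, 75 bp

BglII sites (AGATCT) start at positions 87, 162.
BglII cuts after the first base of each site, so after positions 87, 162.
Circular molecule, 2 cuts → 2 fragments:
  88–162 → 75 bp
  163–178 then 1–87 → 16 + 87 = 103 bp
Sorted largest to smallest: 103, 75 bp.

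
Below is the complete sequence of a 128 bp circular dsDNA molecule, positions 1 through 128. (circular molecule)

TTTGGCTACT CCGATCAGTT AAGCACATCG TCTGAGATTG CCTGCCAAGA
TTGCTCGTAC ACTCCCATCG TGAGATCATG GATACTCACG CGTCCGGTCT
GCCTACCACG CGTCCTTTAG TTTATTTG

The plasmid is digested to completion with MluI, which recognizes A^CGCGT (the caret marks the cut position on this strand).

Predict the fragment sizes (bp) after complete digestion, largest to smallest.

108, 20 bp

MluI sites (ACGCGT) start at positions 88, 108.
MluI cuts after the first base of each site, so after positions 88, 108.
Circular molecule, 2 cuts → 2 fragments:
  89–108 → 20 bp
  109–128 then 1–88 → 20 + 88 = 108 bp
Sorted largest to smallest: 108, 20 bp.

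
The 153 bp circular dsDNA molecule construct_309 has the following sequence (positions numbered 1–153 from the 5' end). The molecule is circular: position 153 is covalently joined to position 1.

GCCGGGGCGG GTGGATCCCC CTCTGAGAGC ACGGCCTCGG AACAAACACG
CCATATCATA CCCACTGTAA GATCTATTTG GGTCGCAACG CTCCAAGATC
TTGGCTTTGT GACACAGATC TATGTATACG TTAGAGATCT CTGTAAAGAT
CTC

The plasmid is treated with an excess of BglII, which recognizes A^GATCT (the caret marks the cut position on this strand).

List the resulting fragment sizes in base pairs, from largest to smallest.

76, 26, 20, 19, 12 bp

BglII sites (AGATCT) start at positions 70, 96, 116, 135, 147.
BglII cuts after the first base of each site, so after positions 70, 96, 116, 135, 147.
Circular molecule, 5 cuts → 5 fragments:
  71–96 → 26 bp
  97–116 → 20 bp
  117–135 → 19 bp
  136–147 → 12 bp
  148–153 then 1–70 → 6 + 70 = 76 bp
Sorted largest to smallest: 76, 26, 20, 19, 12 bp.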